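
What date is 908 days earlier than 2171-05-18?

−365 (one year) → May 18, 2170 (543 left).
−365 (one year) → May 18, 2169 (178 left).
−18 → Apr 30, 2169 (end of Apr, 30 days; 160 left).
−30 → Mar 31, 2169 (end of Mar, 31 days; 130 left).
−31 → Feb 28, 2169 (end of Feb, 28 days; 99 left).
−28 → Jan 31, 2169 (end of Jan, 31 days; 71 left).
−31 → Dec 31, 2168 (end of Dec, 31 days; 40 left).
−31 → Nov 30, 2168 (end of Nov, 30 days; 9 left).
−9 → Nov 21, 2168.

November 21, 2168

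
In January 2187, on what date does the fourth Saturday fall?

January 1, 2187 is a Monday.
The first Saturday is therefore January 6 (5 days later).
The fourth Saturday is 6 + 3×7 = January 27.

January 27, 2187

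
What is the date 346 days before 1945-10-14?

−14 → Sep 30, 1945 (end of Sep, 30 days; 332 left).
−30 → Aug 31, 1945 (end of Aug, 31 days; 302 left).
−31 → Jul 31, 1945 (end of Jul, 31 days; 271 left).
−31 → Jun 30, 1945 (end of Jun, 30 days; 240 left).
−30 → May 31, 1945 (end of May, 31 days; 210 left).
−31 → Apr 30, 1945 (end of Apr, 30 days; 179 left).
−30 → Mar 31, 1945 (end of Mar, 31 days; 149 left).
−31 → Feb 28, 1945 (end of Feb, 28 days; 118 left).
−28 → Jan 31, 1945 (end of Jan, 31 days; 90 left).
−31 → Dec 31, 1944 (end of Dec, 31 days; 59 left).
−31 → Nov 30, 1944 (end of Nov, 30 days; 28 left).
−28 → Nov 2, 1944.

November 2, 1944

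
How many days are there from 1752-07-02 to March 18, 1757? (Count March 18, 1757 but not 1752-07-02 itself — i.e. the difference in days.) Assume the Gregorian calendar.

1720

Jul 2, 1752 → Jul 2, 1753: 365 days.
Jul 2, 1753 → Jul 2, 1754: 365 days.
Jul 2, 1754 → Jul 2, 1755: 365 days.
Jul 2, 1755 → Jul 2, 1756: 366 days (Feb 29, 1756 is in that span).
Jul 2, 1756 → Aug 2, 1756: 31 days (July has 31).
Aug 2, 1756 → Sep 2, 1756: 31 days (August has 31).
Sep 2, 1756 → Oct 2, 1756: 30 days (September has 30).
Oct 2, 1756 → Nov 2, 1756: 31 days (October has 31).
Nov 2, 1756 → Dec 2, 1756: 30 days (November has 30).
Dec 2, 1756 → Jan 2, 1757: 31 days (December has 31).
Jan 2, 1757 → Feb 2, 1757: 31 days (January has 31).
Feb 2, 1757 → Mar 2, 1757: 28 days (February has 28).
Mar 2, 1757 → Mar 18, 1757: 16 days.
Total: 1720 days.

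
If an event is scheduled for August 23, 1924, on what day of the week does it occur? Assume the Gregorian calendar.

Saturday

Doomsday rule: the anchor day for the 1900s is Wednesday. For year 24: 24÷12 = 2 r 0, and 0÷4 = 0, so 2+0+0 = 2.
Wednesday + 2 ≡ Friday — that's 1924's doomsday.
In August the doomsday date is Aug 8.
Aug 23 is 15 days after Aug 8; 15 mod 7 = 1, so Friday + 1 = Saturday.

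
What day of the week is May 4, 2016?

Wednesday

Doomsday rule: the anchor day for the 2000s is Tuesday. For year 16: 16÷12 = 1 r 4, and 4÷4 = 1, so 1+4+1 = 6.
Tuesday + 6 ≡ Monday — that's 2016's doomsday.
In May the doomsday date is May 9.
May 4 is 5 days before May 9; 5 mod 7 = 5, so Monday − 5 = Wednesday.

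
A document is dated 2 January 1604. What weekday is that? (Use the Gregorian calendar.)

Friday

Doomsday rule: the anchor day for the 1600s is Tuesday. For year 04: 4÷12 = 0 r 4, and 4÷4 = 1, so 0+4+1 = 5.
Tuesday + 5 ≡ Sunday — that's 1604's doomsday.
In January the doomsday date is Jan 4 (1604 is a leap year (divisible by 4)).
Jan 2 is 2 days before Jan 4; 2 mod 7 = 2, so Sunday − 2 = Friday.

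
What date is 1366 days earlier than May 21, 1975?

−365 (one year) → May 21, 1974 (1001 left).
−365 (one year) → May 21, 1973 (636 left).
−365 (one year) → May 21, 1972 (271 left).
−21 → Apr 30, 1972 (end of Apr, 30 days; 250 left).
−30 → Mar 31, 1972 (end of Mar, 31 days; 220 left).
−31 → Feb 29, 1972 (end of Feb, 29 days; 189 left).
−29 → Jan 31, 1972 (end of Jan, 31 days; 160 left).
−31 → Dec 31, 1971 (end of Dec, 31 days; 129 left).
−31 → Nov 30, 1971 (end of Nov, 30 days; 98 left).
−30 → Oct 31, 1971 (end of Oct, 31 days; 68 left).
−31 → Sep 30, 1971 (end of Sep, 30 days; 37 left).
−30 → Aug 31, 1971 (end of Aug, 31 days; 7 left).
−7 → Aug 24, 1971.

August 24, 1971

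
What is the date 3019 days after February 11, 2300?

May 19, 2308

+365 (one year) → Feb 11, 2301 (2654 left).
+365 (one year) → Feb 11, 2302 (2289 left).
+365 (one year) → Feb 11, 2303 (1924 left).
+365 (one year) → Feb 11, 2304 (1559 left).
+366 (one year; includes Feb 29, 2304) → Feb 11, 2305 (1193 left).
+365 (one year) → Feb 11, 2306 (828 left).
+365 (one year) → Feb 11, 2307 (463 left).
+365 (one year) → Feb 11, 2308 (98 left).
Feb has 29 days: +19 → Mar 1, 2308 (79 left).
Mar has 31 days: +31 → Apr 1, 2308 (48 left).
Apr has 30 days: +30 → May 1, 2308 (18 left).
+18 → May 19, 2308.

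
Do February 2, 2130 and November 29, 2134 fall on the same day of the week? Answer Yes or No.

No

From Feb 2, 2130 to Nov 29, 2134 is 1761 days.
1761 mod 7 = 4, so they are different weekdays.
(Feb 2, 2130 is a Thursday; Nov 29, 2134 is a Monday.)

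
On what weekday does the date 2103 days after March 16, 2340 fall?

First find the weekday of Mar 16, 2340. Doomsday rule: the anchor day for the 2300s is Wednesday. For year 40: 40÷12 = 3 r 4, and 4÷4 = 1, so 3+4+1 = 8.
Wednesday + 8 ≡ Thursday — that's 2340's doomsday.
In March the doomsday date is Mar 14.
Mar 16 is 2 days after Mar 14; 2 mod 7 = 2, so Thursday + 2 = Saturday.
2103 mod 7 = 3, so 2103 days after a Saturday is Saturday + 3 = Tuesday.

Tuesday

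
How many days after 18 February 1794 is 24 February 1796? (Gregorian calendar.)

Feb 18, 1794 → Feb 18, 1795: 365 days.
Feb 18, 1795 → Mar 18, 1795: 28 days (February has 28).
Mar 18, 1795 → Apr 18, 1795: 31 days (March has 31).
Apr 18, 1795 → May 18, 1795: 30 days (April has 30).
May 18, 1795 → Jun 18, 1795: 31 days (May has 31).
Jun 18, 1795 → Jul 18, 1795: 30 days (June has 30).
Jul 18, 1795 → Aug 18, 1795: 31 days (July has 31).
Aug 18, 1795 → Sep 18, 1795: 31 days (August has 31).
Sep 18, 1795 → Oct 18, 1795: 30 days (September has 30).
Oct 18, 1795 → Nov 18, 1795: 31 days (October has 31).
Nov 18, 1795 → Dec 18, 1795: 30 days (November has 30).
Dec 18, 1795 → Jan 18, 1796: 31 days (December has 31).
Jan 18, 1796 → Feb 18, 1796: 31 days (January has 31).
Feb 18, 1796 → Feb 24, 1796: 6 days.
Total: 736 days.

736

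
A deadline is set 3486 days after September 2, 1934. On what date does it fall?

+365 (one year) → Sep 2, 1935 (3121 left).
+366 (one year; includes Feb 29, 1936) → Sep 2, 1936 (2755 left).
+365 (one year) → Sep 2, 1937 (2390 left).
+365 (one year) → Sep 2, 1938 (2025 left).
+365 (one year) → Sep 2, 1939 (1660 left).
+366 (one year; includes Feb 29, 1940) → Sep 2, 1940 (1294 left).
+365 (one year) → Sep 2, 1941 (929 left).
+365 (one year) → Sep 2, 1942 (564 left).
+365 (one year) → Sep 2, 1943 (199 left).
Sep has 30 days: +29 → Oct 1, 1943 (170 left).
Oct has 31 days: +31 → Nov 1, 1943 (139 left).
Nov has 30 days: +30 → Dec 1, 1943 (109 left).
Dec has 31 days: +31 → Jan 1, 1944 (78 left).
Jan has 31 days: +31 → Feb 1, 1944 (47 left).
Feb has 29 days: +29 → Mar 1, 1944 (18 left).
+18 → Mar 19, 1944.

March 19, 1944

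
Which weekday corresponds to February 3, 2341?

Monday

Doomsday rule: the anchor day for the 2300s is Wednesday. For year 41: 41÷12 = 3 r 5, and 5÷4 = 1, so 3+5+1 = 9.
Wednesday + 9 ≡ Friday — that's 2341's doomsday.
In February the doomsday date is Feb 28 (2341 is not a leap year).
Feb 3 is 25 days before Feb 28; 25 mod 7 = 4, so Friday − 4 = Monday.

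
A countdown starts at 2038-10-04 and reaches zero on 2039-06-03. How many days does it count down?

242

Oct 4, 2038 → Nov 4, 2038: 31 days (October has 31).
Nov 4, 2038 → Dec 4, 2038: 30 days (November has 30).
Dec 4, 2038 → Jan 4, 2039: 31 days (December has 31).
Jan 4, 2039 → Feb 4, 2039: 31 days (January has 31).
Feb 4, 2039 → Mar 4, 2039: 28 days (February has 28).
Mar 4, 2039 → Apr 4, 2039: 31 days (March has 31).
Apr 4, 2039 → May 4, 2039: 30 days (April has 30).
May 4, 2039 → Jun 3, 2039: 30 days.
Total: 242 days.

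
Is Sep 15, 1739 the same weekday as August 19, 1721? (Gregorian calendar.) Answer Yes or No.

Yes

From Aug 19, 1721 to Sep 15, 1739 is 6601 days.
6601 mod 7 = 0, so they are the same weekday.
(Aug 19, 1721 is a Tuesday; Sep 15, 1739 is a Tuesday.)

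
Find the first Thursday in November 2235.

November 5, 2235

November 1, 2235 is a Sunday.
The first Thursday is therefore November 5 (4 days later).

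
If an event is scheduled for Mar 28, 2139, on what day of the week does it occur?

Doomsday rule: the anchor day for the 2100s is Sunday. For year 39: 39÷12 = 3 r 3, and 3÷4 = 0, so 3+3+0 = 6.
Sunday + 6 ≡ Saturday — that's 2139's doomsday.
In March the doomsday date is Mar 14.
Mar 28 is 14 days after Mar 14; 14 mod 7 = 0, so Saturday + 0 = Saturday.

Saturday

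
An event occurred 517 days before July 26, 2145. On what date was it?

−365 (one year) → Jul 26, 2144 (152 left).
−26 → Jun 30, 2144 (end of Jun, 30 days; 126 left).
−30 → May 31, 2144 (end of May, 31 days; 96 left).
−31 → Apr 30, 2144 (end of Apr, 30 days; 65 left).
−30 → Mar 31, 2144 (end of Mar, 31 days; 35 left).
−31 → Feb 29, 2144 (end of Feb, 29 days; 4 left).
−4 → Feb 25, 2144.

February 25, 2144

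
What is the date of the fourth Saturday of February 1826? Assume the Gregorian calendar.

February 1, 1826 is a Wednesday.
The first Saturday is therefore February 4 (3 days later).
The fourth Saturday is 4 + 3×7 = February 25.

February 25, 1826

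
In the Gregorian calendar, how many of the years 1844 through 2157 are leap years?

77

Multiples of 4 in [1844,2157]: 79.
Of those, multiples of 100: 3 (not leap unless ÷400).
Multiples of 400: 1.
Leap years = 79 − 3 + 1 = 77.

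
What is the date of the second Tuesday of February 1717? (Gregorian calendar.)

February 1, 1717 is a Monday.
The first Tuesday is therefore February 2 (1 days later).
The second Tuesday is 2 + 1×7 = February 9.

February 9, 1717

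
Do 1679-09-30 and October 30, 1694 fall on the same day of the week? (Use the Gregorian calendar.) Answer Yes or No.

From Sep 30, 1679 to Oct 30, 1694 is 5509 days.
5509 mod 7 = 0, so they are the same weekday.
(Sep 30, 1679 is a Saturday; Oct 30, 1694 is a Saturday.)

Yes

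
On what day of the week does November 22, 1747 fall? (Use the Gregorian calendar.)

Wednesday

Doomsday rule: the anchor day for the 1700s is Sunday. For year 47: 47÷12 = 3 r 11, and 11÷4 = 2, so 3+11+2 = 16.
Sunday + 16 ≡ Tuesday — that's 1747's doomsday.
In November the doomsday date is Nov 7.
Nov 22 is 15 days after Nov 7; 15 mod 7 = 1, so Tuesday + 1 = Wednesday.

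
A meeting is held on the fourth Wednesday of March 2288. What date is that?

March 1, 2288 is a Thursday.
The first Wednesday is therefore March 7 (6 days later).
The fourth Wednesday is 7 + 3×7 = March 28.

March 28, 2288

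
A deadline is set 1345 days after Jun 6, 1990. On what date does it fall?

February 10, 1994

+365 (one year) → Jun 6, 1991 (980 left).
+366 (one year; includes Feb 29, 1992) → Jun 6, 1992 (614 left).
+365 (one year) → Jun 6, 1993 (249 left).
Jun has 30 days: +25 → Jul 1, 1993 (224 left).
Jul has 31 days: +31 → Aug 1, 1993 (193 left).
Aug has 31 days: +31 → Sep 1, 1993 (162 left).
Sep has 30 days: +30 → Oct 1, 1993 (132 left).
Oct has 31 days: +31 → Nov 1, 1993 (101 left).
Nov has 30 days: +30 → Dec 1, 1993 (71 left).
Dec has 31 days: +31 → Jan 1, 1994 (40 left).
Jan has 31 days: +31 → Feb 1, 1994 (9 left).
+9 → Feb 10, 1994.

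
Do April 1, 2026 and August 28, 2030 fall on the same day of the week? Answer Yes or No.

Yes

From Apr 1, 2026 to Aug 28, 2030 is 1610 days.
1610 mod 7 = 0, so they are the same weekday.
(Apr 1, 2026 is a Wednesday; Aug 28, 2030 is a Wednesday.)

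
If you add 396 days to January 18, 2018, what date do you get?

February 18, 2019

Jan has 31 days: +14 → Feb 1, 2018 (382 left).
Feb has 28 days: +28 → Mar 1, 2018 (354 left).
Mar has 31 days: +31 → Apr 1, 2018 (323 left).
Apr has 30 days: +30 → May 1, 2018 (293 left).
May has 31 days: +31 → Jun 1, 2018 (262 left).
Jun has 30 days: +30 → Jul 1, 2018 (232 left).
Jul has 31 days: +31 → Aug 1, 2018 (201 left).
Aug has 31 days: +31 → Sep 1, 2018 (170 left).
Sep has 30 days: +30 → Oct 1, 2018 (140 left).
Oct has 31 days: +31 → Nov 1, 2018 (109 left).
Nov has 30 days: +30 → Dec 1, 2018 (79 left).
Dec has 31 days: +31 → Jan 1, 2019 (48 left).
Jan has 31 days: +31 → Feb 1, 2019 (17 left).
+17 → Feb 18, 2019.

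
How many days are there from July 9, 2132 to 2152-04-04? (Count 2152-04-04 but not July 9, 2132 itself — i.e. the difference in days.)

Jul 9, 2132 → Jul 9, 2133: 365 days.
Jul 9, 2133 → Jul 9, 2134: 365 days.
Jul 9, 2134 → Jul 9, 2135: 365 days.
Jul 9, 2135 → Jul 9, 2136: 366 days (Feb 29, 2136 is in that span).
Jul 9, 2136 → Jul 9, 2137: 365 days.
Jul 9, 2137 → Jul 9, 2138: 365 days.
Jul 9, 2138 → Jul 9, 2139: 365 days.
Jul 9, 2139 → Jul 9, 2140: 366 days (Feb 29, 2140 is in that span).
Jul 9, 2140 → Jul 9, 2141: 365 days.
Jul 9, 2141 → Jul 9, 2142: 365 days.
Jul 9, 2142 → Jul 9, 2143: 365 days.
Jul 9, 2143 → Jul 9, 2144: 366 days (Feb 29, 2144 is in that span).
Jul 9, 2144 → Jul 9, 2145: 365 days.
Jul 9, 2145 → Jul 9, 2146: 365 days.
Jul 9, 2146 → Jul 9, 2147: 365 days.
Jul 9, 2147 → Jul 9, 2148: 366 days (Feb 29, 2148 is in that span).
Jul 9, 2148 → Jul 9, 2149: 365 days.
Jul 9, 2149 → Jul 9, 2150: 365 days.
Jul 9, 2150 → Jul 9, 2151: 365 days.
Jul 9, 2151 → Aug 9, 2151: 31 days (July has 31).
Aug 9, 2151 → Sep 9, 2151: 31 days (August has 31).
Sep 9, 2151 → Oct 9, 2151: 30 days (September has 30).
Oct 9, 2151 → Nov 9, 2151: 31 days (October has 31).
Nov 9, 2151 → Dec 9, 2151: 30 days (November has 30).
Dec 9, 2151 → Jan 9, 2152: 31 days (December has 31).
Jan 9, 2152 → Feb 9, 2152: 31 days (January has 31).
Feb 9, 2152 → Mar 9, 2152: 29 days (February has 29).
Mar 9, 2152 → Apr 4, 2152: 26 days.
Total: 7209 days.

7209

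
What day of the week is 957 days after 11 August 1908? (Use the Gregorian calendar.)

Aug 11, 1908 is a Tuesday.
957 mod 7 = 5, so 957 days after a Tuesday is Tuesday + 5 = Sunday.

Sunday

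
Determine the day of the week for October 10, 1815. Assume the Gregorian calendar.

Tuesday

Doomsday rule: the anchor day for the 1800s is Friday. For year 15: 15÷12 = 1 r 3, and 3÷4 = 0, so 1+3+0 = 4.
Friday + 4 ≡ Tuesday — that's 1815's doomsday.
In October the doomsday date is Oct 10.
Oct 10 is the doomsday itself: Tuesday.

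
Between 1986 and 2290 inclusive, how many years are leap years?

74

Multiples of 4 in [1986,2290]: 76.
Of those, multiples of 100: 3 (not leap unless ÷400).
Multiples of 400: 1.
Leap years = 76 − 3 + 1 = 74.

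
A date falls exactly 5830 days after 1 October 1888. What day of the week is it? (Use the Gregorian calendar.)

Sunday

First find the weekday of Oct 1, 1888. Doomsday rule: the anchor day for the 1800s is Friday. For year 88: 88÷12 = 7 r 4, and 4÷4 = 1, so 7+4+1 = 12.
Friday + 12 ≡ Wednesday — that's 1888's doomsday.
In October the doomsday date is Oct 10.
Oct 1 is 9 days before Oct 10; 9 mod 7 = 2, so Wednesday − 2 = Monday.
5830 mod 7 = 6, so 5830 days after a Monday is Monday + 6 = Sunday.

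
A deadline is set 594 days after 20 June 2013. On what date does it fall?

+365 (one year) → Jun 20, 2014 (229 left).
Jun has 30 days: +11 → Jul 1, 2014 (218 left).
Jul has 31 days: +31 → Aug 1, 2014 (187 left).
Aug has 31 days: +31 → Sep 1, 2014 (156 left).
Sep has 30 days: +30 → Oct 1, 2014 (126 left).
Oct has 31 days: +31 → Nov 1, 2014 (95 left).
Nov has 30 days: +30 → Dec 1, 2014 (65 left).
Dec has 31 days: +31 → Jan 1, 2015 (34 left).
Jan has 31 days: +31 → Feb 1, 2015 (3 left).
+3 → Feb 4, 2015.

February 4, 2015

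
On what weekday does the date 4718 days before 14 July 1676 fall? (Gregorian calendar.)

Jul 14, 1676 is a Tuesday.
4718 mod 7 = 0, so 4718 days before a Tuesday is Tuesday − 0 = Tuesday.

Tuesday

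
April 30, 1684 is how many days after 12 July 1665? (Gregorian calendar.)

6867

Jul 12, 1665 → Jul 12, 1666: 365 days.
Jul 12, 1666 → Jul 12, 1667: 365 days.
Jul 12, 1667 → Jul 12, 1668: 366 days (Feb 29, 1668 is in that span).
Jul 12, 1668 → Jul 12, 1669: 365 days.
Jul 12, 1669 → Jul 12, 1670: 365 days.
Jul 12, 1670 → Jul 12, 1671: 365 days.
Jul 12, 1671 → Jul 12, 1672: 366 days (Feb 29, 1672 is in that span).
Jul 12, 1672 → Jul 12, 1673: 365 days.
Jul 12, 1673 → Jul 12, 1674: 365 days.
Jul 12, 1674 → Jul 12, 1675: 365 days.
Jul 12, 1675 → Jul 12, 1676: 366 days (Feb 29, 1676 is in that span).
Jul 12, 1676 → Jul 12, 1677: 365 days.
Jul 12, 1677 → Jul 12, 1678: 365 days.
Jul 12, 1678 → Jul 12, 1679: 365 days.
Jul 12, 1679 → Jul 12, 1680: 366 days (Feb 29, 1680 is in that span).
Jul 12, 1680 → Jul 12, 1681: 365 days.
Jul 12, 1681 → Jul 12, 1682: 365 days.
Jul 12, 1682 → Jul 12, 1683: 365 days.
Jul 12, 1683 → Aug 12, 1683: 31 days (July has 31).
Aug 12, 1683 → Sep 12, 1683: 31 days (August has 31).
Sep 12, 1683 → Oct 12, 1683: 30 days (September has 30).
Oct 12, 1683 → Nov 12, 1683: 31 days (October has 31).
Nov 12, 1683 → Dec 12, 1683: 30 days (November has 30).
Dec 12, 1683 → Jan 12, 1684: 31 days (December has 31).
Jan 12, 1684 → Feb 12, 1684: 31 days (January has 31).
Feb 12, 1684 → Mar 12, 1684: 29 days (February has 29).
Mar 12, 1684 → Apr 12, 1684: 31 days (March has 31).
Apr 12, 1684 → Apr 30, 1684: 18 days.
Total: 6867 days.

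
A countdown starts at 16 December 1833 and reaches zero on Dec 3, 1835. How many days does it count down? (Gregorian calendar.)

Dec 16, 1833 → Dec 16, 1834: 365 days.
Dec 16, 1834 → Jan 16, 1835: 31 days (December has 31).
Jan 16, 1835 → Feb 16, 1835: 31 days (January has 31).
Feb 16, 1835 → Mar 16, 1835: 28 days (February has 28).
Mar 16, 1835 → Apr 16, 1835: 31 days (March has 31).
Apr 16, 1835 → May 16, 1835: 30 days (April has 30).
May 16, 1835 → Jun 16, 1835: 31 days (May has 31).
Jun 16, 1835 → Jul 16, 1835: 30 days (June has 30).
Jul 16, 1835 → Aug 16, 1835: 31 days (July has 31).
Aug 16, 1835 → Sep 16, 1835: 31 days (August has 31).
Sep 16, 1835 → Oct 16, 1835: 30 days (September has 30).
Oct 16, 1835 → Nov 16, 1835: 31 days (October has 31).
Nov 16, 1835 → Dec 3, 1835: 17 days.
Total: 717 days.

717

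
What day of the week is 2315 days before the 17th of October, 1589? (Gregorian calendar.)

Thursday

First find the weekday of Oct 17, 1589. Doomsday rule: the anchor day for the 1500s is Wednesday. For year 89: 89÷12 = 7 r 5, and 5÷4 = 1, so 7+5+1 = 13.
Wednesday + 13 ≡ Tuesday — that's 1589's doomsday.
In October the doomsday date is Oct 10.
Oct 17 is 7 days after Oct 10; 7 mod 7 = 0, so Tuesday + 0 = Tuesday.
2315 mod 7 = 5, so 2315 days before a Tuesday is Tuesday − 5 = Thursday.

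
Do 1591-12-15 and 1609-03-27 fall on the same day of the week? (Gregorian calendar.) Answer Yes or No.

No

From Dec 15, 1591 to Mar 27, 1609 is 6312 days.
6312 mod 7 = 5, so they are different weekdays.
(Dec 15, 1591 is a Sunday; Mar 27, 1609 is a Friday.)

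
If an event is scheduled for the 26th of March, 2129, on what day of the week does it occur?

Saturday

Doomsday rule: the anchor day for the 2100s is Sunday. For year 29: 29÷12 = 2 r 5, and 5÷4 = 1, so 2+5+1 = 8.
Sunday + 8 ≡ Monday — that's 2129's doomsday.
In March the doomsday date is Mar 14.
Mar 26 is 12 days after Mar 14; 12 mod 7 = 5, so Monday + 5 = Saturday.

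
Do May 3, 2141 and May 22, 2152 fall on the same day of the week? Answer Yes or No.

No

From May 3, 2141 to May 22, 2152 is 4037 days.
4037 mod 7 = 5, so they are different weekdays.
(May 3, 2141 is a Wednesday; May 22, 2152 is a Monday.)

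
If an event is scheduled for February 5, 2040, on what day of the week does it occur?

January 1, 2040 is a Sunday.
Jan 1, 2040 → Feb 1, 2040: 31 days (January has 31).
Feb 1, 2040 → Feb 5, 2040: 4 days.
Total: 35 days.
35 mod 7 = 0, so Sunday + 0 = Sunday.

Sunday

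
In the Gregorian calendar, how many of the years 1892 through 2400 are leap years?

124

Multiples of 4 in [1892,2400]: 128.
Of those, multiples of 100: 6 (not leap unless ÷400).
Multiples of 400: 2.
Leap years = 128 − 6 + 2 = 124.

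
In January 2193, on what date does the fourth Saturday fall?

January 26, 2193

January 1, 2193 is a Tuesday.
The first Saturday is therefore January 5 (4 days later).
The fourth Saturday is 5 + 3×7 = January 26.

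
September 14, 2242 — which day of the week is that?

January 1, 2242 is a Saturday.
Jan 1, 2242 → Feb 1, 2242: 31 days (January has 31).
Feb 1, 2242 → Mar 1, 2242: 28 days (February has 28).
Mar 1, 2242 → Apr 1, 2242: 31 days (March has 31).
Apr 1, 2242 → May 1, 2242: 30 days (April has 30).
May 1, 2242 → Jun 1, 2242: 31 days (May has 31).
Jun 1, 2242 → Jul 1, 2242: 30 days (June has 30).
Jul 1, 2242 → Aug 1, 2242: 31 days (July has 31).
Aug 1, 2242 → Sep 1, 2242: 31 days (August has 31).
Sep 1, 2242 → Sep 14, 2242: 13 days.
Total: 256 days.
256 mod 7 = 4, so Saturday + 4 = Wednesday.

Wednesday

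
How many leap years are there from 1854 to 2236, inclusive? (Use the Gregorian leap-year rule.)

93

Multiples of 4 in [1854,2236]: 96.
Of those, multiples of 100: 4 (not leap unless ÷400).
Multiples of 400: 1.
Leap years = 96 − 4 + 1 = 93.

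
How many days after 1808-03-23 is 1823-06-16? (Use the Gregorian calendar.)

Mar 23, 1808 → Mar 23, 1809: 365 days.
Mar 23, 1809 → Mar 23, 1810: 365 days.
Mar 23, 1810 → Mar 23, 1811: 365 days.
Mar 23, 1811 → Mar 23, 1812: 366 days (Feb 29, 1812 is in that span).
Mar 23, 1812 → Mar 23, 1813: 365 days.
Mar 23, 1813 → Mar 23, 1814: 365 days.
Mar 23, 1814 → Mar 23, 1815: 365 days.
Mar 23, 1815 → Mar 23, 1816: 366 days (Feb 29, 1816 is in that span).
Mar 23, 1816 → Mar 23, 1817: 365 days.
Mar 23, 1817 → Mar 23, 1818: 365 days.
Mar 23, 1818 → Mar 23, 1819: 365 days.
Mar 23, 1819 → Mar 23, 1820: 366 days (Feb 29, 1820 is in that span).
Mar 23, 1820 → Mar 23, 1821: 365 days.
Mar 23, 1821 → Mar 23, 1822: 365 days.
Mar 23, 1822 → Mar 23, 1823: 365 days.
Mar 23, 1823 → Apr 23, 1823: 31 days (March has 31).
Apr 23, 1823 → May 23, 1823: 30 days (April has 30).
May 23, 1823 → Jun 16, 1823: 24 days.
Total: 5563 days.

5563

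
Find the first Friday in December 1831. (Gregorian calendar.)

December 1, 1831 is a Thursday.
The first Friday is therefore December 2 (1 days later).

December 2, 1831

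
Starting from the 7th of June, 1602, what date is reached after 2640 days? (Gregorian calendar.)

August 29, 1609

+365 (one year) → Jun 7, 1603 (2275 left).
+366 (one year; includes Feb 29, 1604) → Jun 7, 1604 (1909 left).
+365 (one year) → Jun 7, 1605 (1544 left).
+365 (one year) → Jun 7, 1606 (1179 left).
+365 (one year) → Jun 7, 1607 (814 left).
+366 (one year; includes Feb 29, 1608) → Jun 7, 1608 (448 left).
+365 (one year) → Jun 7, 1609 (83 left).
Jun has 30 days: +24 → Jul 1, 1609 (59 left).
Jul has 31 days: +31 → Aug 1, 1609 (28 left).
+28 → Aug 29, 1609.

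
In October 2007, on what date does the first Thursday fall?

October 1, 2007 is a Monday.
The first Thursday is therefore October 4 (3 days later).

October 4, 2007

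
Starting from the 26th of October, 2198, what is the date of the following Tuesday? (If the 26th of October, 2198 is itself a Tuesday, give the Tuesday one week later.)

October 30, 2198

Oct 26, 2198 is a Friday.
From Friday to the next Tuesday is 4 days.
Oct 26, 2198 + 4 = Oct 30, 2198.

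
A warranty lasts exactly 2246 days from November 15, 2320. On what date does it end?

+365 (one year) → Nov 15, 2321 (1881 left).
+365 (one year) → Nov 15, 2322 (1516 left).
+365 (one year) → Nov 15, 2323 (1151 left).
+366 (one year; includes Feb 29, 2324) → Nov 15, 2324 (785 left).
+365 (one year) → Nov 15, 2325 (420 left).
+365 (one year) → Nov 15, 2326 (55 left).
Nov has 30 days: +16 → Dec 1, 2326 (39 left).
Dec has 31 days: +31 → Jan 1, 2327 (8 left).
+8 → Jan 9, 2327.

January 9, 2327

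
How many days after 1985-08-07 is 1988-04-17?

984

Aug 7, 1985 → Aug 7, 1986: 365 days.
Aug 7, 1986 → Aug 7, 1987: 365 days.
Aug 7, 1987 → Sep 7, 1987: 31 days (August has 31).
Sep 7, 1987 → Oct 7, 1987: 30 days (September has 30).
Oct 7, 1987 → Nov 7, 1987: 31 days (October has 31).
Nov 7, 1987 → Dec 7, 1987: 30 days (November has 30).
Dec 7, 1987 → Jan 7, 1988: 31 days (December has 31).
Jan 7, 1988 → Feb 7, 1988: 31 days (January has 31).
Feb 7, 1988 → Mar 7, 1988: 29 days (February has 29).
Mar 7, 1988 → Apr 7, 1988: 31 days (March has 31).
Apr 7, 1988 → Apr 17, 1988: 10 days.
Total: 984 days.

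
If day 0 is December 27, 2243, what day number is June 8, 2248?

Dec 27, 2243 → Dec 27, 2244: 366 days (Feb 29, 2244 is in that span).
Dec 27, 2244 → Dec 27, 2245: 365 days.
Dec 27, 2245 → Dec 27, 2246: 365 days.
Dec 27, 2246 → Dec 27, 2247: 365 days.
Dec 27, 2247 → Jan 27, 2248: 31 days (December has 31).
Jan 27, 2248 → Feb 27, 2248: 31 days (January has 31).
Feb 27, 2248 → Mar 27, 2248: 29 days (February has 29).
Mar 27, 2248 → Apr 27, 2248: 31 days (March has 31).
Apr 27, 2248 → May 27, 2248: 30 days (April has 30).
May 27, 2248 → Jun 8, 2248: 12 days.
Total: 1625 days.

1625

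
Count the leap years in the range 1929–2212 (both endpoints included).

Multiples of 4 in [1929,2212]: 71.
Of those, multiples of 100: 3 (not leap unless ÷400).
Multiples of 400: 1.
Leap years = 71 − 3 + 1 = 69.

69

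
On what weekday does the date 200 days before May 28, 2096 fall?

Thursday

May 28, 2096 is a Monday.
200 mod 7 = 4, so 200 days before a Monday is Monday − 4 = Thursday.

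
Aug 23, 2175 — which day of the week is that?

Doomsday rule: the anchor day for the 2100s is Sunday. For year 75: 75÷12 = 6 r 3, and 3÷4 = 0, so 6+3+0 = 9.
Sunday + 9 ≡ Tuesday — that's 2175's doomsday.
In August the doomsday date is Aug 8.
Aug 23 is 15 days after Aug 8; 15 mod 7 = 1, so Tuesday + 1 = Wednesday.

Wednesday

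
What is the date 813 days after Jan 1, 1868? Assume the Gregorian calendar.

+366 (one year; includes Feb 29, 1868) → Jan 1, 1869 (447 left).
+365 (one year) → Jan 1, 1870 (82 left).
Jan has 31 days: +31 → Feb 1, 1870 (51 left).
Feb has 28 days: +28 → Mar 1, 1870 (23 left).
+23 → Mar 24, 1870.

March 24, 1870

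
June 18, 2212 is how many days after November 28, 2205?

Nov 28, 2205 → Nov 28, 2206: 365 days.
Nov 28, 2206 → Nov 28, 2207: 365 days.
Nov 28, 2207 → Nov 28, 2208: 366 days (Feb 29, 2208 is in that span).
Nov 28, 2208 → Nov 28, 2209: 365 days.
Nov 28, 2209 → Nov 28, 2210: 365 days.
Nov 28, 2210 → Nov 28, 2211: 365 days.
Nov 28, 2211 → Dec 28, 2211: 30 days (November has 30).
Dec 28, 2211 → Jan 28, 2212: 31 days (December has 31).
Jan 28, 2212 → Feb 28, 2212: 31 days (January has 31).
Feb 28, 2212 → Mar 28, 2212: 29 days (February has 29).
Mar 28, 2212 → Apr 28, 2212: 31 days (March has 31).
Apr 28, 2212 → May 28, 2212: 30 days (April has 30).
May 28, 2212 → Jun 18, 2212: 21 days.
Total: 2394 days.

2394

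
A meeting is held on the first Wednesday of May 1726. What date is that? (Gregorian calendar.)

May 1, 1726 is a Wednesday.
The first Wednesday is therefore May 1 (same day).

May 1, 1726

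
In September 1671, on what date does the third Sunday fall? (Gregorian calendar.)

September 1, 1671 is a Tuesday.
The first Sunday is therefore September 6 (5 days later).
The third Sunday is 6 + 2×7 = September 20.

September 20, 1671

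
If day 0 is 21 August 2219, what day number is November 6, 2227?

Aug 21, 2219 → Aug 21, 2220: 366 days (Feb 29, 2220 is in that span).
Aug 21, 2220 → Aug 21, 2221: 365 days.
Aug 21, 2221 → Aug 21, 2222: 365 days.
Aug 21, 2222 → Aug 21, 2223: 365 days.
Aug 21, 2223 → Aug 21, 2224: 366 days (Feb 29, 2224 is in that span).
Aug 21, 2224 → Aug 21, 2225: 365 days.
Aug 21, 2225 → Aug 21, 2226: 365 days.
Aug 21, 2226 → Aug 21, 2227: 365 days.
Aug 21, 2227 → Sep 21, 2227: 31 days (August has 31).
Sep 21, 2227 → Oct 21, 2227: 30 days (September has 30).
Oct 21, 2227 → Nov 6, 2227: 16 days.
Total: 2999 days.

2999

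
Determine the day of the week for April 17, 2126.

Doomsday rule: the anchor day for the 2100s is Sunday. For year 26: 26÷12 = 2 r 2, and 2÷4 = 0, so 2+2+0 = 4.
Sunday + 4 ≡ Thursday — that's 2126's doomsday.
In April the doomsday date is Apr 4.
Apr 17 is 13 days after Apr 4; 13 mod 7 = 6, so Thursday + 6 = Wednesday.

Wednesday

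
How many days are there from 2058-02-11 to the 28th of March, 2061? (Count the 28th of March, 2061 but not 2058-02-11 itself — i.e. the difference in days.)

1141

Feb 11, 2058 → Feb 11, 2059: 365 days.
Feb 11, 2059 → Feb 11, 2060: 365 days.
Feb 11, 2060 → Feb 11, 2061: 366 days (Feb 29, 2060 is in that span).
Feb 11, 2061 → Mar 11, 2061: 28 days (February has 28).
Mar 11, 2061 → Mar 28, 2061: 17 days.
Total: 1141 days.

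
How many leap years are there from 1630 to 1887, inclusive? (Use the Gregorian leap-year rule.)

Multiples of 4 in [1630,1887]: 64.
Of those, multiples of 100: 2 (not leap unless ÷400).
Multiples of 400: 0.
Leap years = 64 − 2 + 0 = 62.

62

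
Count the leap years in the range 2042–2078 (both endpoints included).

9

Multiples of 4 in [2042,2078]: 9.
Of those, multiples of 100: 0 (not leap unless ÷400).
Multiples of 400: 0.
Leap years = 9 − 0 + 0 = 9.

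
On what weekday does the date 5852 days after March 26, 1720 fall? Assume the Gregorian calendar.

First find the weekday of Mar 26, 1720. Doomsday rule: the anchor day for the 1700s is Sunday. For year 20: 20÷12 = 1 r 8, and 8÷4 = 2, so 1+8+2 = 11.
Sunday + 11 ≡ Thursday — that's 1720's doomsday.
In March the doomsday date is Mar 14.
Mar 26 is 12 days after Mar 14; 12 mod 7 = 5, so Thursday + 5 = Tuesday.
5852 mod 7 = 0, so 5852 days after a Tuesday is Tuesday + 0 = Tuesday.

Tuesday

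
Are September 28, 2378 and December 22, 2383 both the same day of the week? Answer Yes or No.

Yes

From Sep 28, 2378 to Dec 22, 2383 is 1911 days.
1911 mod 7 = 0, so they are the same weekday.
(Sep 28, 2378 is a Thursday; Dec 22, 2383 is a Thursday.)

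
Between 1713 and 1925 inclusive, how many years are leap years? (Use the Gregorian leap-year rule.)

Multiples of 4 in [1713,1925]: 53.
Of those, multiples of 100: 2 (not leap unless ÷400).
Multiples of 400: 0.
Leap years = 53 − 2 + 0 = 51.

51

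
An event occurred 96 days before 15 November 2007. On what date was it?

−15 → Oct 31, 2007 (end of Oct, 31 days; 81 left).
−31 → Sep 30, 2007 (end of Sep, 30 days; 50 left).
−30 → Aug 31, 2007 (end of Aug, 31 days; 20 left).
−20 → Aug 11, 2007.

August 11, 2007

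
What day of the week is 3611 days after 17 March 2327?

First find the weekday of Mar 17, 2327. Doomsday rule: the anchor day for the 2300s is Wednesday. For year 27: 27÷12 = 2 r 3, and 3÷4 = 0, so 2+3+0 = 5.
Wednesday + 5 ≡ Monday — that's 2327's doomsday.
In March the doomsday date is Mar 14.
Mar 17 is 3 days after Mar 14; 3 mod 7 = 3, so Monday + 3 = Thursday.
3611 mod 7 = 6, so 3611 days after a Thursday is Thursday + 6 = Wednesday.

Wednesday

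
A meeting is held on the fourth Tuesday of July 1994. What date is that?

July 1, 1994 is a Friday.
The first Tuesday is therefore July 5 (4 days later).
The fourth Tuesday is 5 + 3×7 = July 26.

July 26, 1994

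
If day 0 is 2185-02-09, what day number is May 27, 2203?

Feb 9, 2185 → Feb 9, 2186: 365 days.
Feb 9, 2186 → Feb 9, 2187: 365 days.
Feb 9, 2187 → Feb 9, 2188: 365 days.
Feb 9, 2188 → Feb 9, 2189: 366 days (Feb 29, 2188 is in that span).
Feb 9, 2189 → Feb 9, 2190: 365 days.
Feb 9, 2190 → Feb 9, 2191: 365 days.
Feb 9, 2191 → Feb 9, 2192: 365 days.
Feb 9, 2192 → Feb 9, 2193: 366 days (Feb 29, 2192 is in that span).
Feb 9, 2193 → Feb 9, 2194: 365 days.
Feb 9, 2194 → Feb 9, 2195: 365 days.
Feb 9, 2195 → Feb 9, 2196: 365 days.
Feb 9, 2196 → Feb 9, 2197: 366 days (Feb 29, 2196 is in that span).
Feb 9, 2197 → Feb 9, 2198: 365 days.
Feb 9, 2198 → Feb 9, 2199: 365 days.
Feb 9, 2199 → Feb 9, 2200: 365 days.
Feb 9, 2200 → Feb 9, 2201: 365 days.
Feb 9, 2201 → Feb 9, 2202: 365 days.
Feb 9, 2202 → Feb 9, 2203: 365 days.
Feb 9, 2203 → Mar 9, 2203: 28 days (February has 28).
Mar 9, 2203 → Apr 9, 2203: 31 days (March has 31).
Apr 9, 2203 → May 9, 2203: 30 days (April has 30).
May 9, 2203 → May 27, 2203: 18 days.
Total: 6680 days.

6680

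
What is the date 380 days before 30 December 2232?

December 16, 2231

−30 → Nov 30, 2232 (end of Nov, 30 days; 350 left).
−30 → Oct 31, 2232 (end of Oct, 31 days; 320 left).
−31 → Sep 30, 2232 (end of Sep, 30 days; 289 left).
−30 → Aug 31, 2232 (end of Aug, 31 days; 259 left).
−31 → Jul 31, 2232 (end of Jul, 31 days; 228 left).
−31 → Jun 30, 2232 (end of Jun, 30 days; 197 left).
−30 → May 31, 2232 (end of May, 31 days; 167 left).
−31 → Apr 30, 2232 (end of Apr, 30 days; 136 left).
−30 → Mar 31, 2232 (end of Mar, 31 days; 106 left).
−31 → Feb 29, 2232 (end of Feb, 29 days; 75 left).
−29 → Jan 31, 2232 (end of Jan, 31 days; 46 left).
−31 → Dec 31, 2231 (end of Dec, 31 days; 15 left).
−15 → Dec 16, 2231.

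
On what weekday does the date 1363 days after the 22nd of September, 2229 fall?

Sunday

Sep 22, 2229 is a Tuesday.
1363 mod 7 = 5, so 1363 days after a Tuesday is Tuesday + 5 = Sunday.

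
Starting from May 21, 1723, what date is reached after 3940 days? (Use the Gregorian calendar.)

March 4, 1734

+366 (one year; includes Feb 29, 1724) → May 21, 1724 (3574 left).
+365 (one year) → May 21, 1725 (3209 left).
+365 (one year) → May 21, 1726 (2844 left).
+365 (one year) → May 21, 1727 (2479 left).
+366 (one year; includes Feb 29, 1728) → May 21, 1728 (2113 left).
+365 (one year) → May 21, 1729 (1748 left).
+365 (one year) → May 21, 1730 (1383 left).
+365 (one year) → May 21, 1731 (1018 left).
+366 (one year; includes Feb 29, 1732) → May 21, 1732 (652 left).
+365 (one year) → May 21, 1733 (287 left).
May has 31 days: +11 → Jun 1, 1733 (276 left).
Jun has 30 days: +30 → Jul 1, 1733 (246 left).
Jul has 31 days: +31 → Aug 1, 1733 (215 left).
Aug has 31 days: +31 → Sep 1, 1733 (184 left).
Sep has 30 days: +30 → Oct 1, 1733 (154 left).
Oct has 31 days: +31 → Nov 1, 1733 (123 left).
Nov has 30 days: +30 → Dec 1, 1733 (93 left).
Dec has 31 days: +31 → Jan 1, 1734 (62 left).
Jan has 31 days: +31 → Feb 1, 1734 (31 left).
Feb has 28 days: +28 → Mar 1, 1734 (3 left).
+3 → Mar 4, 1734.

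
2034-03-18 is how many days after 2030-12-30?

Dec 30, 2030 → Dec 30, 2031: 365 days.
Dec 30, 2031 → Dec 30, 2032: 366 days (Feb 29, 2032 is in that span).
Dec 30, 2032 → Dec 30, 2033: 365 days.
Dec 30, 2033 → Jan 30, 2034: 31 days (December has 31).
Jan 30, 2034 → Feb 28, 2034: 29 days (January has 31).
Feb 28, 2034 → Mar 18, 2034: 18 days.
Total: 1174 days.

1174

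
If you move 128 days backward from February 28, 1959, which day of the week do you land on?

First find the weekday of Feb 28, 1959. Doomsday rule: the anchor day for the 1900s is Wednesday. For year 59: 59÷12 = 4 r 11, and 11÷4 = 2, so 4+11+2 = 17.
Wednesday + 17 ≡ Saturday — that's 1959's doomsday.
In February the doomsday date is Feb 28 (1959 is not a leap year).
Feb 28 is the doomsday itself: Saturday.
128 mod 7 = 2, so 128 days before a Saturday is Saturday − 2 = Thursday.

Thursday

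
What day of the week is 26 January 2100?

Doomsday rule: the anchor day for the 2100s is Sunday. For year 00: 0÷12 = 0 r 0, and 0÷4 = 0, so 0+0+0 = 0.
Sunday + 0 ≡ Sunday — that's 2100's doomsday.
In January the doomsday date is Jan 3 (2100 is not a leap year (divisible by 100 but not 400)).
Jan 26 is 23 days after Jan 3; 23 mod 7 = 2, so Sunday + 2 = Tuesday.

Tuesday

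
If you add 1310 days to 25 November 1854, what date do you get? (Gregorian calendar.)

+365 (one year) → Nov 25, 1855 (945 left).
+366 (one year; includes Feb 29, 1856) → Nov 25, 1856 (579 left).
+365 (one year) → Nov 25, 1857 (214 left).
Nov has 30 days: +6 → Dec 1, 1857 (208 left).
Dec has 31 days: +31 → Jan 1, 1858 (177 left).
Jan has 31 days: +31 → Feb 1, 1858 (146 left).
Feb has 28 days: +28 → Mar 1, 1858 (118 left).
Mar has 31 days: +31 → Apr 1, 1858 (87 left).
Apr has 30 days: +30 → May 1, 1858 (57 left).
May has 31 days: +31 → Jun 1, 1858 (26 left).
+26 → Jun 27, 1858.

June 27, 1858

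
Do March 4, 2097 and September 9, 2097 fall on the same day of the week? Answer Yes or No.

From Mar 4, 2097 to Sep 9, 2097 is 189 days.
189 mod 7 = 0, so they are the same weekday.
(Mar 4, 2097 is a Monday; Sep 9, 2097 is a Monday.)

Yes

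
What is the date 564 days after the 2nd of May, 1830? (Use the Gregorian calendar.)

+365 (one year) → May 2, 1831 (199 left).
May has 31 days: +30 → Jun 1, 1831 (169 left).
Jun has 30 days: +30 → Jul 1, 1831 (139 left).
Jul has 31 days: +31 → Aug 1, 1831 (108 left).
Aug has 31 days: +31 → Sep 1, 1831 (77 left).
Sep has 30 days: +30 → Oct 1, 1831 (47 left).
Oct has 31 days: +31 → Nov 1, 1831 (16 left).
+16 → Nov 17, 1831.

November 17, 1831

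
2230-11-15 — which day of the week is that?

Doomsday rule: the anchor day for the 2200s is Friday. For year 30: 30÷12 = 2 r 6, and 6÷4 = 1, so 2+6+1 = 9.
Friday + 9 ≡ Sunday — that's 2230's doomsday.
In November the doomsday date is Nov 7.
Nov 15 is 8 days after Nov 7; 8 mod 7 = 1, so Sunday + 1 = Monday.

Monday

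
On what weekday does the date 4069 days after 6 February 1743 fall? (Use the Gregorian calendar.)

First find the weekday of Feb 6, 1743. Doomsday rule: the anchor day for the 1700s is Sunday. For year 43: 43÷12 = 3 r 7, and 7÷4 = 1, so 3+7+1 = 11.
Sunday + 11 ≡ Thursday — that's 1743's doomsday.
In February the doomsday date is Feb 28 (1743 is not a leap year).
Feb 6 is 22 days before Feb 28; 22 mod 7 = 1, so Thursday − 1 = Wednesday.
4069 mod 7 = 2, so 4069 days after a Wednesday is Wednesday + 2 = Friday.

Friday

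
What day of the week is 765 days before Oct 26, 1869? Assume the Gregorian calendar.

First find the weekday of Oct 26, 1869. Doomsday rule: the anchor day for the 1800s is Friday. For year 69: 69÷12 = 5 r 9, and 9÷4 = 2, so 5+9+2 = 16.
Friday + 16 ≡ Sunday — that's 1869's doomsday.
In October the doomsday date is Oct 10.
Oct 26 is 16 days after Oct 10; 16 mod 7 = 2, so Sunday + 2 = Tuesday.
765 mod 7 = 2, so 765 days before a Tuesday is Tuesday − 2 = Sunday.

Sunday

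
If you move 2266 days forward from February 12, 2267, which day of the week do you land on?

Sunday

Feb 12, 2267 is a Tuesday.
2266 mod 7 = 5, so 2266 days after a Tuesday is Tuesday + 5 = Sunday.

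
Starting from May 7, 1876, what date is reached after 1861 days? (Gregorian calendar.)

+365 (one year) → May 7, 1877 (1496 left).
+365 (one year) → May 7, 1878 (1131 left).
+365 (one year) → May 7, 1879 (766 left).
+366 (one year; includes Feb 29, 1880) → May 7, 1880 (400 left).
May has 31 days: +25 → Jun 1, 1880 (375 left).
Jun has 30 days: +30 → Jul 1, 1880 (345 left).
Jul has 31 days: +31 → Aug 1, 1880 (314 left).
Aug has 31 days: +31 → Sep 1, 1880 (283 left).
Sep has 30 days: +30 → Oct 1, 1880 (253 left).
Oct has 31 days: +31 → Nov 1, 1880 (222 left).
Nov has 30 days: +30 → Dec 1, 1880 (192 left).
Dec has 31 days: +31 → Jan 1, 1881 (161 left).
Jan has 31 days: +31 → Feb 1, 1881 (130 left).
Feb has 28 days: +28 → Mar 1, 1881 (102 left).
Mar has 31 days: +31 → Apr 1, 1881 (71 left).
Apr has 30 days: +30 → May 1, 1881 (41 left).
May has 31 days: +31 → Jun 1, 1881 (10 left).
+10 → Jun 11, 1881.

June 11, 1881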